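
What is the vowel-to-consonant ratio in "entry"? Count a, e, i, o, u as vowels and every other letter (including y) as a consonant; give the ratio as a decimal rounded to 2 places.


Word: "entry"
Vowels (a,e,i,o,u): 1
Consonants: 4
Ratio = 1/4
= 0.25


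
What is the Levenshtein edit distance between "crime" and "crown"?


Word 1: "crime" (length 5)
Word 2: "crown" (length 5)
One optimal edit sequence (insert/delete/substitute each cost 1):
  1. keep 'c'
  2. keep 'r'
  3. substitute 'i' -> 'o'  (+1)
  4. substitute 'm' -> 'w'  (+1)
  5. substitute 'e' -> 'n'  (+1)
Total edit operations: 3
Edit distance = 3


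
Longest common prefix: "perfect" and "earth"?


Word 1: "perfect"
Word 2: "earth"
Comparing from start:
  Pos 0: 'p' != 'e' (stop)
LCP = "" (length 0)


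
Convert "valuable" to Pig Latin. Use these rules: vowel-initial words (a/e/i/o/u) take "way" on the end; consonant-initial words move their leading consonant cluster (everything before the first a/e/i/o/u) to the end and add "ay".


Word: "valuable"
Starts with consonant(s) → move to end, add 'ay'
Consonant cluster: "v"
Pig Latin = "aluablevay"


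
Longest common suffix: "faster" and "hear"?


Word 1: "faster"
Word 2: "hear"
Comparing from end:
  Pos -1: 'r' == 'r'
  Pos -2: 'e' != 'a' (stop)
LCS = "r" (length 1)


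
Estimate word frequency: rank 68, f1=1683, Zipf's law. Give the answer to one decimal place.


Zipf's law: f(r) = f(1) / r
f(1) = 1683
f(68) = 1683 / 68
= 24.8 occurrences


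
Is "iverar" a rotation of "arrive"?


Word: "arrive", Candidate: "iverar"
Method: check if candidate is substring of word+word
"arrivearrive" contains "iverar"? No
Is rotation = No


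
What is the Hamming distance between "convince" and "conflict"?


Comparing character by character (same length = 8):
  Pos 0: 'c' vs 'c' =
  Pos 1: 'o' vs 'o' =
  Pos 2: 'n' vs 'n' =
  Pos 3: 'v' vs 'f' !=
  Pos 4: 'i' vs 'l' !=
  Pos 5: 'n' vs 'i' !=
  Pos 6: 'c' vs 'c' =
  Pos 7: 'e' vs 't' !=
Hamming distance = 4


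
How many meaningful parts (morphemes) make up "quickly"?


Word: "quickly"
Morphemes: quick / -ly
Each morpheme carries meaning
= 2 morphemes


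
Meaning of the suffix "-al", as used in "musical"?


Suffix: -al
As in: musical -> music + -al
Meaning = relating to


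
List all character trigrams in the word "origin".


Word: "origin" (length 6)
Number of trigrams = 6 - 3 + 1 = 4
  Position 0: "ori"
  Position 1: "rig"
  Position 2: "igi"
  Position 3: "gin"
Trigrams = "ori", "rig", "igi", "gin"


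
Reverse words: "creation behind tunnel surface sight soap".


Original: "creation behind tunnel surface sight soap"
Words (1..n): creation | behind | tunnel | surface | sight | soap
Reversed (n..1): soap | sight | surface | tunnel | behind | creation
Result = "soap sight surface tunnel behind creation"


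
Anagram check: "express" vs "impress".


Word 1: "express" → sorted: eeprssx
Word 2: "impress" → sorted: eimprss
Same letters? eeprssx != eimprss
Anagram = No


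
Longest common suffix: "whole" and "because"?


Word 1: "whole"
Word 2: "because"
Comparing from end:
  Pos -1: 'e' == 'e'
  Pos -2: 'l' != 's' (stop)
LCS = "e" (length 1)


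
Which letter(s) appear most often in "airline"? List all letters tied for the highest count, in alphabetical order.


Word: "airline"
Letter counts:
  'a': 1
  'e': 1
  'i': 2
  'l': 1
  'n': 1
  'r': 1
Maximum count = 2
Most frequent = 'i' (2 times each)


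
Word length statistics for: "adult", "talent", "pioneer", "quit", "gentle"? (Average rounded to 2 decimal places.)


Lengths: "adult"=5, "talent"=6, "pioneer"=7, "quit"=4, "gentle"=6
Sum = 28, Count = 5
Average = 28/5 = 5.60
= avg=5.60, min=4, max=7


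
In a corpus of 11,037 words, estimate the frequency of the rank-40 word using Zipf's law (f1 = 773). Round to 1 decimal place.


Zipf's law: f(r) = f(1) / r
f(1) = 773
f(40) = 773 / 40
= 19.3 occurrences


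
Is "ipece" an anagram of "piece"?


Word 1: "piece" → sorted: ceeip
Word 2: "ipece" → sorted: ceeip
Same letters? ceeip == ceeip
Anagram = Yes


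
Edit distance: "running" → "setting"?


Word 1: "running" (length 7)
Word 2: "setting" (length 7)
One optimal edit sequence (insert/delete/substitute each cost 1):
  1. substitute 'r' -> 's'  (+1)
  2. substitute 'u' -> 'e'  (+1)
  3. substitute 'n' -> 't'  (+1)
  4. substitute 'n' -> 't'  (+1)
  5. keep 'i'
  6. keep 'n'
  7. keep 'g'
Total edit operations: 4
Edit distance = 4


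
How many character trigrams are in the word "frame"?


Word: "frame" (length 5)
Number of 3-grams = length - 3 + 1 = 5 - 3 + 1
= 3


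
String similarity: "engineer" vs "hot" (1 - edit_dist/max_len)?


Word 1: "engineer" (length 8)
Word 2: "hot" (length 3)
One optimal edit sequence:
  1. delete 'e'  (+1)
  2. delete 'n'  (+1)
  3. delete 'g'  (+1)
  4. delete 'i'  (+1)
  5. delete 'n'  (+1)
  6. substitute 'e' -> 'h'  (+1)
  7. substitute 'e' -> 'o'  (+1)
  8. substitute 'r' -> 't'  (+1)
Edit distance = 8
Max length = max(8, 3) = 8
Similarity = 1 - 8/8
= 0.0000


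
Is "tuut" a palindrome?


Word: "tuut"
Reversed: "tuut"
Forward == Backward? tuut == tuut
Palindrome = Yes


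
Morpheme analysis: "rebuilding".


Word: "rebuilding"
Morphemes: re- + build + -ing
Each morpheme carries meaning
= 3 morphemes


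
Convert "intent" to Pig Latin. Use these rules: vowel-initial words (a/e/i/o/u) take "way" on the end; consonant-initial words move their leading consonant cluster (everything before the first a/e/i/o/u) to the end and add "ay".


Word: "intent"
Starts with vowel → add 'way'
Pig Latin = "intentway"


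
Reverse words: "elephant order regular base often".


Original: "elephant order regular base often"
Words (1..n): elephant | order | regular | base | often
Reversed (n..1): often | base | regular | order | elephant
Result = "often base regular order elephant"


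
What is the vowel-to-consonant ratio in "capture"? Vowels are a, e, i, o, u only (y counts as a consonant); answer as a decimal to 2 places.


Word: "capture"
Vowels (a,e,i,o,u): 3
Consonants: 4
Ratio = 3/4
= 0.75


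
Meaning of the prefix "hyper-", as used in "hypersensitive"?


Prefix: hyper-
Example: hypersensitive = hyper- + sensitive
Meaning = over / excessive


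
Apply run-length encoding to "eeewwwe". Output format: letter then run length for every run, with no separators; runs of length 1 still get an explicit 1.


String: "eeewwwe"
Scanning for consecutive runs:
  'e' x 3
  'w' x 3
  'e' x 1
RLE = "e3w3e1"


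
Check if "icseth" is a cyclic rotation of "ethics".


Word: "ethics", Candidate: "icseth"
Method: check if candidate is substring of word+word
"ethicsethics" contains "icseth"? Yes
Is rotation = Yes


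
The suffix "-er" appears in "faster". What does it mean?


Suffix: -er
As in: faster -> fast + -er
Meaning = one who / more


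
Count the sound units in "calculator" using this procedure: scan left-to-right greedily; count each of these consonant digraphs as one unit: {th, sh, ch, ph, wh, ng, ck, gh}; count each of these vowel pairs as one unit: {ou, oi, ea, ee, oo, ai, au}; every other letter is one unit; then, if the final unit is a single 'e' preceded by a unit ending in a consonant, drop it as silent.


Word: "calculator" (10 letters)
Left-to-right scan:
  1. 'c' (letter)
  2. 'a' (letter)
  3. 'l' (letter)
  4. 'c' (letter)
  5. 'u' (letter)
  6. 'l' (letter)
  7. 'a' (letter)
  8. 't' (letter)
  9. 'o' (letter)
  10. 'r' (letter)
Units from scan: 10
Sound units = 10 units


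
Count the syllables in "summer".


Word: "summer"
Syllable breakdown: sum · mer
Counting: 2 parts
= 2 syllables


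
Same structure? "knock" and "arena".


Pattern of "knock": [0, 1, 2, 3, 0]
Pattern of "arena": [0, 1, 2, 3, 0]
Patterns match
Same pattern = Yes


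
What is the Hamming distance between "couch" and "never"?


Comparing character by character (same length = 5):
  Pos 0: 'c' vs 'n' !=
  Pos 1: 'o' vs 'e' !=
  Pos 2: 'u' vs 'v' !=
  Pos 3: 'c' vs 'e' !=
  Pos 4: 'h' vs 'r' !=
Hamming distance = 5


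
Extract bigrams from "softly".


Word: "softly" (length 6)
Number of bigrams = 6 - 2 + 1 = 5
  Position 0: "so"
  Position 1: "of"
  Position 2: "ft"
  Position 3: "tl"
  Position 4: "ly"
Bigrams = "so", "of", "ft", "tl", "ly"


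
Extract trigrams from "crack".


Word: "crack" (length 5)
Number of trigrams = 5 - 3 + 1 = 3
  Position 0: "cra"
  Position 1: "rac"
  Position 2: "ack"
Trigrams = "cra", "rac", "ack"


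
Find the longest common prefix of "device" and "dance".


Word 1: "device"
Word 2: "dance"
Comparing from start:
  Pos 0: 'd' == 'd'
  Pos 1: 'e' != 'a' (stop)
LCP = "d" (length 1)


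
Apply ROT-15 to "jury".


Word: "jury"
Shift: 15
Each letter → (letter + shift) mod 26:
  'j' (9) + 15 = 24 → 'y'
  'u' (20) + 15 = 9 → 'j'
  'r' (17) + 15 = 6 → 'g'
  'y' (24) + 15 = 13 → 'n'
Result = "yjgn"


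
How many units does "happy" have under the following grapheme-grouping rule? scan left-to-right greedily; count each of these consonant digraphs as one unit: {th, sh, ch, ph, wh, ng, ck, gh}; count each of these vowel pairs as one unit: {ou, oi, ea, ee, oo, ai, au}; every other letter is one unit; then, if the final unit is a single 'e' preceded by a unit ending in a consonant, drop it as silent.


Word: "happy" (5 letters)
Left-to-right scan:
  (1) 'h' (letter)
  (2) 'a' (letter)
  (3) 'p' (letter)
  (4) 'p' (letter)
  (5) 'y' (letter)
Units from scan: 5
Sound units = 5 units


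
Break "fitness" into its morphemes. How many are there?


Word: "fitness"
Morphemes: fit | -ness
Each morpheme carries meaning
= 2 morphemes


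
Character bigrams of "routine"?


Word: "routine" (length 7)
Number of bigrams = 7 - 2 + 1 = 6
  Position 0: "ro"
  Position 1: "ou"
  Position 2: "ut"
  Position 3: "ti"
  Position 4: "in"
  Position 5: "ne"
Bigrams = "ro", "ou", "ut", "ti", "in", "ne"


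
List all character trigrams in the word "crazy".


Word: "crazy" (length 5)
Number of trigrams = 5 - 3 + 1 = 3
  Position 0: "cra"
  Position 1: "raz"
  Position 2: "azy"
Trigrams = "cra", "raz", "azy"


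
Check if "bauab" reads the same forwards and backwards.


Word: "bauab"
Reversed: "bauab"
Forward == Backward? bauab == bauab
Palindrome = Yes


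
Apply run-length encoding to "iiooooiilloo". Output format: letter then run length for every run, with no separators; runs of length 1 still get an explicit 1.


String: "iiooooiilloo"
Scanning for consecutive runs:
  'i' x 2
  'o' x 4
  'i' x 2
  'l' x 2
  'o' x 2
RLE = "i2o4i2l2o2"


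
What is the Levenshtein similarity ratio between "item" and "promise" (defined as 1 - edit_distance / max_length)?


Word 1: "item" (length 4)
Word 2: "promise" (length 7)
One optimal edit sequence:
  1. substitute 'i' -> 'p'  (+1)
  2. substitute 't' -> 'r'  (+1)
  3. substitute 'e' -> 'o'  (+1)
  4. keep 'm'
  5. insert 'i'  (+1)
  6. insert 's'  (+1)
  7. insert 'e'  (+1)
Edit distance = 6
Max length = max(4, 7) = 7
Similarity = 1 - 6/7
= 0.1429


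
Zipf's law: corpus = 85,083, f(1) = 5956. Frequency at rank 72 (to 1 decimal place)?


Zipf's law: f(r) = f(1) / r
f(1) = 5956
f(72) = 5956 / 72
= 82.7 occurrences


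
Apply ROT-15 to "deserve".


Word: "deserve"
Shift: 15
Each letter → (letter + shift) mod 26:
  'd' (3) + 15 = 18 → 's'
  'e' (4) + 15 = 19 → 't'
  's' (18) + 15 = 7 → 'h'
  'e' (4) + 15 = 19 → 't'
  'r' (17) + 15 = 6 → 'g'
  'v' (21) + 15 = 10 → 'k'
  'e' (4) + 15 = 19 → 't'
Result = "sthtgkt"


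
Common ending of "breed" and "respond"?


Word 1: "breed"
Word 2: "respond"
Comparing from end:
  Pos -1: 'd' == 'd'
  Pos -2: 'e' != 'n' (stop)
LCS = "d" (length 1)


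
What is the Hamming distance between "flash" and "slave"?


Comparing character by character (same length = 5):
  Pos 0: 'f' vs 's' !=
  Pos 1: 'l' vs 'l' =
  Pos 2: 'a' vs 'a' =
  Pos 3: 's' vs 'v' !=
  Pos 4: 'h' vs 'e' !=
Hamming distance = 3


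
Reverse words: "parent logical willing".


Original: "parent logical willing"
Words (1..n): parent | logical | willing
Reversed (n..1): willing | logical | parent
Result = "willing logical parent"


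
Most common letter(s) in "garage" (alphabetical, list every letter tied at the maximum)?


Word: "garage"
Letter counts:
  'a': 2
  'e': 1
  'g': 2
  'r': 1
Maximum count = 2
Most frequent = 'a', 'g' (2 times each)


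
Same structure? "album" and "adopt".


Pattern of "album": [0, 1, 2, 3, 4]
Pattern of "adopt": [0, 1, 2, 3, 4]
Patterns match
Same pattern = Yes


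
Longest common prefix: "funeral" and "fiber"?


Word 1: "funeral"
Word 2: "fiber"
Comparing from start:
  Pos 0: 'f' == 'f'
  Pos 1: 'u' != 'i' (stop)
LCP = "f" (length 1)


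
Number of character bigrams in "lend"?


Word: "lend" (length 4)
Number of 2-grams = length - 2 + 1 = 4 - 2 + 1
= 3


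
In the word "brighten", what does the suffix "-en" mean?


Suffix: -en
Example: brighten = bright + -en
Meaning = to make / become


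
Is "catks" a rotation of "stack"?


Word: "stack", Candidate: "catks"
Method: check if candidate is substring of word+word
"stackstack" contains "catks"? No
Is rotation = No


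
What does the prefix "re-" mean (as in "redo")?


Prefix: re-
As in: redo -> re- + do
Meaning = again


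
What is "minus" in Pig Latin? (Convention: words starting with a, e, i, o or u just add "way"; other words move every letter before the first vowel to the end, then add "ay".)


Word: "minus"
Starts with consonant(s) → move to end, add 'ay'
Consonant cluster: "m"
Pig Latin = "inusmay"


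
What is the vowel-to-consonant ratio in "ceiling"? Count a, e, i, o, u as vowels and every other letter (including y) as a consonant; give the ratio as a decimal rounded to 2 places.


Word: "ceiling"
Vowels (a,e,i,o,u): 3
Consonants: 4
Ratio = 3/4
= 0.75


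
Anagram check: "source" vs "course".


Word 1: "source" → sorted: ceorsu
Word 2: "course" → sorted: ceorsu
Same letters? ceorsu == ceorsu
Anagram = Yes


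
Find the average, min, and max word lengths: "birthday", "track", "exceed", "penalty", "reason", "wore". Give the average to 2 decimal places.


Lengths: "birthday"=8, "track"=5, "exceed"=6, "penalty"=7, "reason"=6, "wore"=4
Sum = 36, Count = 6
Average = 36/6 = 6.00
= avg=6.00, min=4, max=8


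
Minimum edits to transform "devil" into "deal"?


Word 1: "devil" (length 5)
Word 2: "deal" (length 4)
One optimal edit sequence (insert/delete/substitute each cost 1):
  1. keep 'd'
  2. keep 'e'
  3. delete 'v'  (+1)
  4. substitute 'i' -> 'a'  (+1)
  5. keep 'l'
Total edit operations: 2
Edit distance = 2


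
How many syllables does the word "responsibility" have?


Word: "responsibility"
Syllable breakdown: re | spon | si | bil | i | ty
Counting: 6 parts
= 6 syllables


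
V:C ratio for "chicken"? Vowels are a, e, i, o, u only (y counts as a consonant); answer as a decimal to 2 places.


Word: "chicken"
Vowels (a,e,i,o,u): 2
Consonants: 5
Ratio = 2/5
= 0.40


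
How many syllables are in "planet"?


Word: "planet"
Syllable breakdown: plan-et
Counting: 2 parts
= 2 syllables


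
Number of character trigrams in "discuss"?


Word: "discuss" (length 7)
Number of 3-grams = length - 3 + 1 = 7 - 3 + 1
= 5


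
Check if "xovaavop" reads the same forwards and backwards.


Word: "xovaavop"
Reversed: "povaavox"
Forward == Backward? xovaavop != povaavox
Palindrome = No


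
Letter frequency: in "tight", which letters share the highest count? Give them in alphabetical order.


Word: "tight"
Letter counts:
  'g': 1
  'h': 1
  'i': 1
  't': 2
Maximum count = 2
Most frequent = 't' (2 times each)


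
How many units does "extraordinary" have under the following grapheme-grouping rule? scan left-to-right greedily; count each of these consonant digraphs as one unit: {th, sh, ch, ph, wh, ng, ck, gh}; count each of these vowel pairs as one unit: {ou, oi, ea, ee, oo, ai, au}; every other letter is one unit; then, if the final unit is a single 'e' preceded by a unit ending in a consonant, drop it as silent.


Word: "extraordinary" (13 letters)
Left-to-right scan:
  1. 'e' (letter)
  2. 'x' (letter)
  3. 't' (letter)
  4. 'r' (letter)
  5. 'a' (letter)
  6. 'o' (letter)
  7. 'r' (letter)
  8. 'd' (letter)
  9. 'i' (letter)
  10. 'n' (letter)
  11. 'a' (letter)
  12. 'r' (letter)
  13. 'y' (letter)
Units from scan: 13
Sound units = 13 units


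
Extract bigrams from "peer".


Word: "peer" (length 4)
Number of bigrams = 4 - 2 + 1 = 3
  Position 0: "pe"
  Position 1: "ee"
  Position 2: "er"
Bigrams = "pe", "ee", "er"


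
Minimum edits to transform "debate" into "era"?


Word 1: "debate" (length 6)
Word 2: "era" (length 3)
One optimal edit sequence (insert/delete/substitute each cost 1):
  1. delete 'd'  (+1)
  2. keep 'e'
  3. substitute 'b' -> 'r'  (+1)
  4. keep 'a'
  5. delete 't'  (+1)
  6. delete 'e'  (+1)
Total edit operations: 4
Edit distance = 4


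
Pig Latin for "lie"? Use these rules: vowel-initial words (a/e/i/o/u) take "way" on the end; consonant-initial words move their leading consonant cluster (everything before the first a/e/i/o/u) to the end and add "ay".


Word: "lie"
Starts with consonant(s) → move to end, add 'ay'
Consonant cluster: "l"
Pig Latin = "ielay"


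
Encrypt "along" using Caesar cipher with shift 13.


Word: "along"
Shift: 13
Each letter → (letter + shift) mod 26:
  'a' (0) + 13 = 13 → 'n'
  'l' (11) + 13 = 24 → 'y'
  'o' (14) + 13 = 1 → 'b'
  'n' (13) + 13 = 0 → 'a'
  'g' (6) + 13 = 19 → 't'
Result = "nybat"


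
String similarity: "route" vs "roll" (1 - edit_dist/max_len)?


Word 1: "route" (length 5)
Word 2: "roll" (length 4)
One optimal edit sequence:
  1. keep 'r'
  2. keep 'o'
  3. delete 'u'  (+1)
  4. substitute 't' -> 'l'  (+1)
  5. substitute 'e' -> 'l'  (+1)
Edit distance = 3
Max length = max(5, 4) = 5
Similarity = 1 - 3/5
= 0.4000


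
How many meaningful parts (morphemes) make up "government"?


Word: "government"
Morphemes: govern + -ment
Each morpheme carries meaning
= 2 morphemes


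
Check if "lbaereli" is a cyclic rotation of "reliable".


Word: "reliable", Candidate: "lbaereli"
Method: check if candidate is substring of word+word
"reliablereliable" contains "lbaereli"? No
Is rotation = No


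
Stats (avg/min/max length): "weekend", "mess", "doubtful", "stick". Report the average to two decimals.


Lengths: "weekend"=7, "mess"=4, "doubtful"=8, "stick"=5
Sum = 24, Count = 4
Average = 24/4 = 6.00
= avg=6.00, min=4, max=8


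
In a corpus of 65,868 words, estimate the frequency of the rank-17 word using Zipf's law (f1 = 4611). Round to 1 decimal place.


Zipf's law: f(r) = f(1) / r
f(1) = 4611
f(17) = 4611 / 17
= 271.2 occurrences


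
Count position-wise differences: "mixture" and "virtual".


Comparing character by character (same length = 7):
  Pos 0: 'm' vs 'v' !=
  Pos 1: 'i' vs 'i' =
  Pos 2: 'x' vs 'r' !=
  Pos 3: 't' vs 't' =
  Pos 4: 'u' vs 'u' =
  Pos 5: 'r' vs 'a' !=
  Pos 6: 'e' vs 'l' !=
Hamming distance = 4


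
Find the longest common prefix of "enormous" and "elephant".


Word 1: "enormous"
Word 2: "elephant"
Comparing from start:
  Pos 0: 'e' == 'e'
  Pos 1: 'n' != 'l' (stop)
LCP = "e" (length 1)


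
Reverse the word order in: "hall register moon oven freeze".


Original: "hall register moon oven freeze"
Words (1..n): hall | register | moon | oven | freeze
Reversed (n..1): freeze | oven | moon | register | hall
Result = "freeze oven moon register hall"


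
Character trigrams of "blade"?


Word: "blade" (length 5)
Number of trigrams = 5 - 3 + 1 = 3
  Position 0: "bla"
  Position 1: "lad"
  Position 2: "ade"
Trigrams = "bla", "lad", "ade"


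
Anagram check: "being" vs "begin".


Word 1: "being" → sorted: begin
Word 2: "begin" → sorted: begin
Same letters? begin == begin
Anagram = Yes


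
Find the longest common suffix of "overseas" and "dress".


Word 1: "overseas"
Word 2: "dress"
Comparing from end:
  Pos -1: 's' == 's'
  Pos -2: 'a' != 's' (stop)
LCS = "s" (length 1)


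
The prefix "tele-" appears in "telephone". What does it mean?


Prefix: tele-
As in: telephone -> tele- + phone
Meaning = distant


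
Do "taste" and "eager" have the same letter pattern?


Pattern of "taste": [0, 1, 2, 0, 3]
Pattern of "eager": [0, 1, 2, 0, 3]
Patterns match
Same pattern = Yes


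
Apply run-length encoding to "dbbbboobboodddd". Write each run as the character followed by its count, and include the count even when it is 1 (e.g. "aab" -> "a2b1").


String: "dbbbboobboodddd"
Scanning for consecutive runs:
  'd' x 1
  'b' x 4
  'o' x 2
  'b' x 2
  'o' x 2
  'd' x 4
RLE = "d1b4o2b2o2d4"


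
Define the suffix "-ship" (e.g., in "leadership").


Suffix: -ship
Example: leadership (leader + -ship)
Meaning = state / position


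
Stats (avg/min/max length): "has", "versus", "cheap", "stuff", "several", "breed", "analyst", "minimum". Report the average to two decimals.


Lengths: "has"=3, "versus"=6, "cheap"=5, "stuff"=5, "several"=7, "breed"=5, "analyst"=7, "minimum"=7
Sum = 45, Count = 8
Average = 45/8 = 5.63
= avg=5.63, min=3, max=7


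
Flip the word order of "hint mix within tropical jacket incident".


Original: "hint mix within tropical jacket incident"
Words (1..n): hint | mix | within | tropical | jacket | incident
Reversed (n..1): incident | jacket | tropical | within | mix | hint
Result = "incident jacket tropical within mix hint"


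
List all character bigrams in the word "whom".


Word: "whom" (length 4)
Number of bigrams = 4 - 2 + 1 = 3
  Position 0: "wh"
  Position 1: "ho"
  Position 2: "om"
Bigrams = "wh", "ho", "om"


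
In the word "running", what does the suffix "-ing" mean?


Suffix: -ing
As in: running -> run + -ing, with a spelling change
Meaning = present participle


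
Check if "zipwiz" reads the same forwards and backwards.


Word: "zipwiz"
Reversed: "ziwpiz"
Forward == Backward? zipwiz != ziwpiz
Palindrome = No


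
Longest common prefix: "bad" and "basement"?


Word 1: "bad"
Word 2: "basement"
Comparing from start:
  Pos 0: 'b' == 'b'
  Pos 1: 'a' == 'a'
  Pos 2: 'd' != 's' (stop)
LCP = "ba" (length 2)


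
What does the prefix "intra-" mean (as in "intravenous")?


Prefix: intra-
As in: intravenous -> intra- + venous
Meaning = within


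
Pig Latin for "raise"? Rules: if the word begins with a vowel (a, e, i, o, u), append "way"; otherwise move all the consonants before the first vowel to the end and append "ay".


Word: "raise"
Starts with consonant(s) → move to end, add 'ay'
Consonant cluster: "r"
Pig Latin = "aiseray"


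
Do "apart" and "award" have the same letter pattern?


Pattern of "apart": [0, 1, 0, 2, 3]
Pattern of "award": [0, 1, 0, 2, 3]
Patterns match
Same pattern = Yes


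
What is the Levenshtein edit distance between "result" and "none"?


Word 1: "result" (length 6)
Word 2: "none" (length 4)
One optimal edit sequence (insert/delete/substitute each cost 1):
  1. delete 'r'  (+1)
  2. delete 'e'  (+1)
  3. substitute 's' -> 'n'  (+1)
  4. substitute 'u' -> 'o'  (+1)
  5. substitute 'l' -> 'n'  (+1)
  6. substitute 't' -> 'e'  (+1)
Total edit operations: 6
Edit distance = 6


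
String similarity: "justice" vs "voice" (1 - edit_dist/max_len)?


Word 1: "justice" (length 7)
Word 2: "voice" (length 5)
One optimal edit sequence:
  1. delete 'j'  (+1)
  2. delete 'u'  (+1)
  3. substitute 's' -> 'v'  (+1)
  4. substitute 't' -> 'o'  (+1)
  5. keep 'i'
  6. keep 'c'
  7. keep 'e'
Edit distance = 4
Max length = max(7, 5) = 7
Similarity = 1 - 4/7
= 0.4286


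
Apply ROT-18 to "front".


Word: "front"
Shift: 18
Each letter → (letter + shift) mod 26:
  'f' (5) + 18 = 23 → 'x'
  'r' (17) + 18 = 9 → 'j'
  'o' (14) + 18 = 6 → 'g'
  'n' (13) + 18 = 5 → 'f'
  't' (19) + 18 = 11 → 'l'
Result = "xjgfl"


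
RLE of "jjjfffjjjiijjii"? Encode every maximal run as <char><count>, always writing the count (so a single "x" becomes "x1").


String: "jjjfffjjjiijjii"
Scanning for consecutive runs:
  'j' x 3
  'f' x 3
  'j' x 3
  'i' x 2
  'j' x 2
  'i' x 2
RLE = "j3f3j3i2j2i2"


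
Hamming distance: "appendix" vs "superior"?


Comparing character by character (same length = 8):
  Pos 0: 'a' vs 's' !=
  Pos 1: 'p' vs 'u' !=
  Pos 2: 'p' vs 'p' =
  Pos 3: 'e' vs 'e' =
  Pos 4: 'n' vs 'r' !=
  Pos 5: 'd' vs 'i' !=
  Pos 6: 'i' vs 'o' !=
  Pos 7: 'x' vs 'r' !=
Hamming distance = 6


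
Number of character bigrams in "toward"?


Word: "toward" (length 6)
Number of 2-grams = length - 2 + 1 = 6 - 2 + 1
= 5


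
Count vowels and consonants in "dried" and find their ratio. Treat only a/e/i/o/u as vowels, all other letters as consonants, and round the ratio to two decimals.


Word: "dried"
Vowels (a,e,i,o,u): 2
Consonants: 3
Ratio = 2/3
= 0.67


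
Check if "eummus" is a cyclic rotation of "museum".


Word: "museum", Candidate: "eummus"
Method: check if candidate is substring of word+word
"museummuseum" contains "eummus"? Yes
Is rotation = Yes


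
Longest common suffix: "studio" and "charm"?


Word 1: "studio"
Word 2: "charm"
Comparing from end:
  Pos -1: 'o' != 'm' (stop)
LCS = "" (length 0)


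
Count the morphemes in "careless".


Word: "careless"
Morphemes: care + -less
Each morpheme carries meaning
= 2 morphemes


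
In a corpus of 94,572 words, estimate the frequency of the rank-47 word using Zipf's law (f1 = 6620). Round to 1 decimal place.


Zipf's law: f(r) = f(1) / r
f(1) = 6620
f(47) = 6620 / 47
= 140.9 occurrences


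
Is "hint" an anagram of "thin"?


Word 1: "thin" → sorted: hint
Word 2: "hint" → sorted: hint
Same letters? hint == hint
Anagram = Yes


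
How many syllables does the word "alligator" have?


Word: "alligator"
Syllable breakdown: al · li · ga · tor
Counting: 4 parts
= 4 syllables


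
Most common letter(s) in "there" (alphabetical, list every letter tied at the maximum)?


Word: "there"
Letter counts:
  'e': 2
  'h': 1
  'r': 1
  't': 1
Maximum count = 2
Most frequent = 'e' (2 times each)


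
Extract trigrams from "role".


Word: "role" (length 4)
Number of trigrams = 4 - 3 + 1 = 2
  Position 0: "rol"
  Position 1: "ole"
Trigrams = "rol", "ole"


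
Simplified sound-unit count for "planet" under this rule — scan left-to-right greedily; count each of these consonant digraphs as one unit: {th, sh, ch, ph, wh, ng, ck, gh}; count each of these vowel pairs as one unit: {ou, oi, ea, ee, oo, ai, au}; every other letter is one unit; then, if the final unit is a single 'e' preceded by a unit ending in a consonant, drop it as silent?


Word: "planet" (6 letters)
Left-to-right scan:
  (1) 'p' (letter)
  (2) 'l' (letter)
  (3) 'a' (letter)
  (4) 'n' (letter)
  (5) 'e' (letter)
  (6) 't' (letter)
Units from scan: 6
Sound units = 6 units


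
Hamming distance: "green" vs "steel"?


Comparing character by character (same length = 5):
  Pos 0: 'g' vs 's' !=
  Pos 1: 'r' vs 't' !=
  Pos 2: 'e' vs 'e' =
  Pos 3: 'e' vs 'e' =
  Pos 4: 'n' vs 'l' !=
Hamming distance = 3


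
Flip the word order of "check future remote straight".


Original: "check future remote straight"
Words (1..n): check | future | remote | straight
Reversed (n..1): straight | remote | future | check
Result = "straight remote future check"


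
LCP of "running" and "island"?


Word 1: "running"
Word 2: "island"
Comparing from start:
  Pos 0: 'r' != 'i' (stop)
LCP = "" (length 0)


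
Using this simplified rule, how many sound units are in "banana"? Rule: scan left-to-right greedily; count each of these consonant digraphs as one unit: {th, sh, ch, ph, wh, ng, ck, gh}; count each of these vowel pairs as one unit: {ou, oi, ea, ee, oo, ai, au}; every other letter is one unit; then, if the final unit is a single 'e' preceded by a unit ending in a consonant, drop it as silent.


Word: "banana" (6 letters)
Left-to-right scan:
  [1] 'b' (letter)
  [2] 'a' (letter)
  [3] 'n' (letter)
  [4] 'a' (letter)
  [5] 'n' (letter)
  [6] 'a' (letter)
Units from scan: 6
Sound units = 6 units


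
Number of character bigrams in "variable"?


Word: "variable" (length 8)
Number of 2-grams = length - 2 + 1 = 8 - 2 + 1
= 7


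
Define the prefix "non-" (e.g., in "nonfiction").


Prefix: non-
As in: nonfiction -> non- + fiction
Meaning = not


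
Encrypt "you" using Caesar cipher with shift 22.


Word: "you"
Shift: 22
Each letter → (letter + shift) mod 26:
  'y' (24) + 22 = 20 → 'u'
  'o' (14) + 22 = 10 → 'k'
  'u' (20) + 22 = 16 → 'q'
Result = "ukq"


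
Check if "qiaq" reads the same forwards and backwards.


Word: "qiaq"
Reversed: "qaiq"
Forward == Backward? qiaq != qaiq
Palindrome = No


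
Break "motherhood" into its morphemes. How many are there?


Word: "motherhood"
Morphemes: mother | -hood
Each morpheme carries meaning
= 2 morphemes


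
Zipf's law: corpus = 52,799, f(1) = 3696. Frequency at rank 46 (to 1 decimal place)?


Zipf's law: f(r) = f(1) / r
f(1) = 3696
f(46) = 3696 / 46
= 80.3 occurrences


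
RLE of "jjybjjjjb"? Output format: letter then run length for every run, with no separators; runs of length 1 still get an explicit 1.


String: "jjybjjjjb"
Scanning for consecutive runs:
  'j' x 2
  'y' x 1
  'b' x 1
  'j' x 4
  'b' x 1
RLE = "j2y1b1j4b1"


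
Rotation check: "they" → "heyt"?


Word: "they", Candidate: "heyt"
Method: check if candidate is substring of word+word
"theythey" contains "heyt"? Yes
Is rotation = Yes


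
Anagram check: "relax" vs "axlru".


Word 1: "relax" → sorted: aelrx
Word 2: "axlru" → sorted: alrux
Same letters? aelrx != alrux
Anagram = No


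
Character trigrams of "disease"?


Word: "disease" (length 7)
Number of trigrams = 7 - 3 + 1 = 5
  Position 0: "dis"
  Position 1: "ise"
  Position 2: "sea"
  Position 3: "eas"
  Position 4: "ase"
Trigrams = "dis", "ise", "sea", "eas", "ase"


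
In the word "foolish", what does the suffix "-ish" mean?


Suffix: -ish
Example: foolish (fool + -ish)
Meaning = somewhat / having the qualities of


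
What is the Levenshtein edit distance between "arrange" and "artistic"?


Word 1: "arrange" (length 7)
Word 2: "artistic" (length 8)
One optimal edit sequence (insert/delete/substitute each cost 1):
  1. keep 'a'
  2. keep 'r'
  3. insert 't'  (+1)
  4. substitute 'r' -> 'i'  (+1)
  5. substitute 'a' -> 's'  (+1)
  6. substitute 'n' -> 't'  (+1)
  7. substitute 'g' -> 'i'  (+1)
  8. substitute 'e' -> 'c'  (+1)
Total edit operations: 6
Edit distance = 6


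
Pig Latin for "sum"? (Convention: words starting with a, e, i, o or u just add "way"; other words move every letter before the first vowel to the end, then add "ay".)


Word: "sum"
Starts with consonant(s) → move to end, add 'ay'
Consonant cluster: "s"
Pig Latin = "umsay"


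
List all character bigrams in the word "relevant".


Word: "relevant" (length 8)
Number of bigrams = 8 - 2 + 1 = 7
  Position 0: "re"
  Position 1: "el"
  Position 2: "le"
  Position 3: "ev"
  Position 4: "va"
  Position 5: "an"
  Position 6: "nt"
Bigrams = "re", "el", "le", "ev", "va", "an", "nt"


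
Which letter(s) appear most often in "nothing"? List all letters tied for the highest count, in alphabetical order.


Word: "nothing"
Letter counts:
  'g': 1
  'h': 1
  'i': 1
  'n': 2
  'o': 1
  't': 1
Maximum count = 2
Most frequent = 'n' (2 times each)


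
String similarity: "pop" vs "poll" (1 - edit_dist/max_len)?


Word 1: "pop" (length 3)
Word 2: "poll" (length 4)
One optimal edit sequence:
  1. keep 'p'
  2. keep 'o'
  3. insert 'l'  (+1)
  4. substitute 'p' -> 'l'  (+1)
Edit distance = 2
Max length = max(3, 4) = 4
Similarity = 1 - 2/4
= 0.5000


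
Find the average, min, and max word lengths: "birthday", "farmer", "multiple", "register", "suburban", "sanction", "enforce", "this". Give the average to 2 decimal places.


Lengths: "birthday"=8, "farmer"=6, "multiple"=8, "register"=8, "suburban"=8, "sanction"=8, "enforce"=7, "this"=4
Sum = 57, Count = 8
Average = 57/8 = 7.13
= avg=7.13, min=4, max=8


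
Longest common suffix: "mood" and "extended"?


Word 1: "mood"
Word 2: "extended"
Comparing from end:
  Pos -1: 'd' == 'd'
  Pos -2: 'o' != 'e' (stop)
LCS = "d" (length 1)


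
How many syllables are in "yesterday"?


Word: "yesterday"
Syllable breakdown: yes | ter | day
Counting: 3 parts
= 3 syllables


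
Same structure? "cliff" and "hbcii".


Pattern of "cliff": [0, 1, 2, 3, 3]
Pattern of "hbcii": [0, 1, 2, 3, 3]
Patterns match
Same pattern = Yes


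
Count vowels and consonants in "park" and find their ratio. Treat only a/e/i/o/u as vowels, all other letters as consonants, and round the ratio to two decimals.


Word: "park"
Vowels (a,e,i,o,u): 1
Consonants: 3
Ratio = 1/3
= 0.33


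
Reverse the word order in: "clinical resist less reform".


Original: "clinical resist less reform"
Words (1..n): clinical | resist | less | reform
Reversed (n..1): reform | less | resist | clinical
Result = "reform less resist clinical"


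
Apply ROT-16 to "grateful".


Word: "grateful"
Shift: 16
Each letter → (letter + shift) mod 26:
  'g' (6) + 16 = 22 → 'w'
  'r' (17) + 16 = 7 → 'h'
  'a' (0) + 16 = 16 → 'q'
  't' (19) + 16 = 9 → 'j'
  'e' (4) + 16 = 20 → 'u'
  'f' (5) + 16 = 21 → 'v'
  'u' (20) + 16 = 10 → 'k'
  'l' (11) + 16 = 1 → 'b'
Result = "whqjuvkb"


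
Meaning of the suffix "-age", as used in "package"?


Suffix: -age
As in: package -> pack + -age
Meaning = result / collection


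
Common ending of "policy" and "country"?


Word 1: "policy"
Word 2: "country"
Comparing from end:
  Pos -1: 'y' == 'y'
  Pos -2: 'c' != 'r' (stop)
LCS = "y" (length 1)


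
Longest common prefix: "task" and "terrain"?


Word 1: "task"
Word 2: "terrain"
Comparing from start:
  Pos 0: 't' == 't'
  Pos 1: 'a' != 'e' (stop)
LCP = "t" (length 1)


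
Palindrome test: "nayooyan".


Word: "nayooyan"
Reversed: "nayooyan"
Forward == Backward? nayooyan == nayooyan
Palindrome = Yes


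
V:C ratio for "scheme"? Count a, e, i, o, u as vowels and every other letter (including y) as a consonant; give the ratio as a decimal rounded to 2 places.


Word: "scheme"
Vowels (a,e,i,o,u): 2
Consonants: 4
Ratio = 2/4
= 0.50


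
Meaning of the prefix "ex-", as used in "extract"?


Prefix: ex-
Example: extract (ex- + tract)
Meaning = out / former


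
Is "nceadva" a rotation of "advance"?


Word: "advance", Candidate: "nceadva"
Method: check if candidate is substring of word+word
"advanceadvance" contains "nceadva"? Yes
Is rotation = Yes


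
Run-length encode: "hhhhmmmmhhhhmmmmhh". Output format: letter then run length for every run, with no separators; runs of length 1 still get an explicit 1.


String: "hhhhmmmmhhhhmmmmhh"
Scanning for consecutive runs:
  'h' x 4
  'm' x 4
  'h' x 4
  'm' x 4
  'h' x 2
RLE = "h4m4h4m4h2"


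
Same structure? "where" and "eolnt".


Pattern of "where": [0, 1, 2, 3, 2]
Pattern of "eolnt": [0, 1, 2, 3, 4]
Patterns do not match
Same pattern = No


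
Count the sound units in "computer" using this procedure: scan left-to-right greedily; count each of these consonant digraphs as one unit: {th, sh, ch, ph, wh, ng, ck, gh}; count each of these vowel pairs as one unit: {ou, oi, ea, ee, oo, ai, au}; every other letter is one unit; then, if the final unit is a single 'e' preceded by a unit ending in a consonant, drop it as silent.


Word: "computer" (8 letters)
Left-to-right scan:
  (1) 'c' (letter)
  (2) 'o' (letter)
  (3) 'm' (letter)
  (4) 'p' (letter)
  (5) 'u' (letter)
  (6) 't' (letter)
  (7) 'e' (letter)
  (8) 'r' (letter)
Units from scan: 8
Sound units = 8 units


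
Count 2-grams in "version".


Word: "version" (length 7)
Number of 2-grams = length - 2 + 1 = 7 - 2 + 1
= 6


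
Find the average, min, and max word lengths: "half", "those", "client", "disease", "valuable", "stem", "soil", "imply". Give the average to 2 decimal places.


Lengths: "half"=4, "those"=5, "client"=6, "disease"=7, "valuable"=8, "stem"=4, "soil"=4, "imply"=5
Sum = 43, Count = 8
Average = 43/8 = 5.38
= avg=5.38, min=4, max=8


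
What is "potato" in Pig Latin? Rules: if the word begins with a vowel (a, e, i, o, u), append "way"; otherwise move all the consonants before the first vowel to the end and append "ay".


Word: "potato"
Starts with consonant(s) → move to end, add 'ay'
Consonant cluster: "p"
Pig Latin = "otatopay"


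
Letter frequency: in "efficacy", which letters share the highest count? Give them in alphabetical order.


Word: "efficacy"
Letter counts:
  'a': 1
  'c': 2
  'e': 1
  'f': 2
  'i': 1
  'y': 1
Maximum count = 2
Most frequent = 'c', 'f' (2 times each)


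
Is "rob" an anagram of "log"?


Word 1: "log" → sorted: glo
Word 2: "rob" → sorted: bor
Same letters? glo != bor
Anagram = No


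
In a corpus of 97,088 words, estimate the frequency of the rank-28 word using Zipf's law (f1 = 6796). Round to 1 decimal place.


Zipf's law: f(r) = f(1) / r
f(1) = 6796
f(28) = 6796 / 28
= 242.7 occurrences


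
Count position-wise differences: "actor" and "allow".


Comparing character by character (same length = 5):
  Pos 0: 'a' vs 'a' =
  Pos 1: 'c' vs 'l' !=
  Pos 2: 't' vs 'l' !=
  Pos 3: 'o' vs 'o' =
  Pos 4: 'r' vs 'w' !=
Hamming distance = 3


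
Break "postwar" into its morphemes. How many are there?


Word: "postwar"
Morphemes: post- / war
Each morpheme carries meaning
= 2 morphemes


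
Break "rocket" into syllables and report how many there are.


Word: "rocket"
Syllable breakdown: rock-et
Counting: 2 parts
= 2 syllables


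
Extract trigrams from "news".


Word: "news" (length 4)
Number of trigrams = 4 - 3 + 1 = 2
  Position 0: "new"
  Position 1: "ews"
Trigrams = "new", "ews"


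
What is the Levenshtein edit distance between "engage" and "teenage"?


Word 1: "engage" (length 6)
Word 2: "teenage" (length 7)
One optimal edit sequence (insert/delete/substitute each cost 1):
  1. insert 't'  (+1)
  2. keep 'e'
  3. substitute 'n' -> 'e'  (+1)
  4. substitute 'g' -> 'n'  (+1)
  5. keep 'a'
  6. keep 'g'
  7. keep 'e'
Total edit operations: 3
Edit distance = 3


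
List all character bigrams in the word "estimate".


Word: "estimate" (length 8)
Number of bigrams = 8 - 2 + 1 = 7
  Position 0: "es"
  Position 1: "st"
  Position 2: "ti"
  Position 3: "im"
  Position 4: "ma"
  Position 5: "at"
  Position 6: "te"
Bigrams = "es", "st", "ti", "im", "ma", "at", "te"


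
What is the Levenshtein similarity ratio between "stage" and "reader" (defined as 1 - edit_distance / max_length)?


Word 1: "stage" (length 5)
Word 2: "reader" (length 6)
One optimal edit sequence:
  1. substitute 's' -> 'r'  (+1)
  2. substitute 't' -> 'e'  (+1)
  3. keep 'a'
  4. substitute 'g' -> 'd'  (+1)
  5. keep 'e'
  6. insert 'r'  (+1)
Edit distance = 4
Max length = max(5, 6) = 6
Similarity = 1 - 4/6
= 0.3333


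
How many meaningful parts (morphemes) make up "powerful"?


Word: "powerful"
Morphemes: power + -ful
Each morpheme carries meaning
= 2 morphemes


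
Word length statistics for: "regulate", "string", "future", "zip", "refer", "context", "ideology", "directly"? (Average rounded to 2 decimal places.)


Lengths: "regulate"=8, "string"=6, "future"=6, "zip"=3, "refer"=5, "context"=7, "ideology"=8, "directly"=8
Sum = 51, Count = 8
Average = 51/8 = 6.38
= avg=6.38, min=3, max=8


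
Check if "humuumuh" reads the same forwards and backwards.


Word: "humuumuh"
Reversed: "humuumuh"
Forward == Backward? humuumuh == humuumuh
Palindrome = Yes
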